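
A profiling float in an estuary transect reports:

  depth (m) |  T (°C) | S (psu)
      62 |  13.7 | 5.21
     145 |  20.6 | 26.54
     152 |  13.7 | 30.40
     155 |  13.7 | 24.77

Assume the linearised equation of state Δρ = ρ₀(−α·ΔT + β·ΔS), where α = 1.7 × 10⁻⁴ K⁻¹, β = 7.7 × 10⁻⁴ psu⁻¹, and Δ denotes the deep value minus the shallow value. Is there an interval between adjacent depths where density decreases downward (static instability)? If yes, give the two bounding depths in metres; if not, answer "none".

152–155 m

Evaluate Δρ/ρ₀ = −αΔT + βΔS across each adjacent pair:
  62–145 m: −αΔT+βΔS = −(1.7 × 10⁻⁴)(+6.9)+(7.7 × 10⁻⁴)(+21.33) = 0.015 → stable
  145–152 m: −αΔT+βΔS = −(1.7 × 10⁻⁴)(-6.9)+(7.7 × 10⁻⁴)(+3.86) = 4.1 × 10⁻³ → stable
  152–155 m: −αΔT+βΔS = −(1.7 × 10⁻⁴)(+0.0)+(7.7 × 10⁻⁴)(-5.63) = -4.3 × 10⁻³ → UNSTABLE
The 152–155 m interval has Δρ < 0: lighter water underlies denser water.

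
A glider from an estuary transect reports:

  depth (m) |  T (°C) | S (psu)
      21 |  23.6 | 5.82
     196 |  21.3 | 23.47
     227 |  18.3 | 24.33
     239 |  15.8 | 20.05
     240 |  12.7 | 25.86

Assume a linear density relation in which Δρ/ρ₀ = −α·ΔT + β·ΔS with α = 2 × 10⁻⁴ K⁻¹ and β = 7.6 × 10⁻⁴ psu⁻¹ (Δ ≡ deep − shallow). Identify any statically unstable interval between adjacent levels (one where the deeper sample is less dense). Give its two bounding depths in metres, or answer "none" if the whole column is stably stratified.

227–239 m

Evaluate Δρ/ρ₀ = −αΔT + βΔS across each adjacent pair:
  21–196 m: −αΔT+βΔS = −(2 × 10⁻⁴)(-2.3)+(7.6 × 10⁻⁴)(+17.65) = 0.014 → stable
  196–227 m: −αΔT+βΔS = −(2 × 10⁻⁴)(-3.0)+(7.6 × 10⁻⁴)(+0.86) = 1.3 × 10⁻³ → stable
  227–239 m: −αΔT+βΔS = −(2 × 10⁻⁴)(-2.5)+(7.6 × 10⁻⁴)(-4.28) = -2.8 × 10⁻³ → UNSTABLE
  239–240 m: −αΔT+βΔS = −(2 × 10⁻⁴)(-3.1)+(7.6 × 10⁻⁴)(+5.81) = 5.0 × 10⁻³ → stable
The 227–239 m interval has Δρ < 0: lighter water underlies denser water.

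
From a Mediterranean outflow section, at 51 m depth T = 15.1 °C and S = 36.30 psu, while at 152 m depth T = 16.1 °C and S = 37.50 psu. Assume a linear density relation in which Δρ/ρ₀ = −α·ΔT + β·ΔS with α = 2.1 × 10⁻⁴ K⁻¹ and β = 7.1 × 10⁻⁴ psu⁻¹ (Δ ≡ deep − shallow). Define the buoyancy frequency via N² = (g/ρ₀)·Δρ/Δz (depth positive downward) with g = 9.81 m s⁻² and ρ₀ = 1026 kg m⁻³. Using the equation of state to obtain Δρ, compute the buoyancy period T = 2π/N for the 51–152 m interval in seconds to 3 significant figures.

796 s

ΔT = +1.0 K, ΔS = +1.20 psu (deep − shallow).
Δρ/ρ₀ = −αΔT + βΔS = -2.10 × 10⁻⁴ + 8.52 × 10⁻⁴ = 6.42 × 10⁻⁴, so Δρ ≈ 0.6587 kg m⁻³.
N² = (g/ρ₀)·Δρ/Δz = g·(Δρ/ρ₀)/Δz = 9.81 × 6.42 × 10⁻⁴ / 101 = 6.2357 × 10⁻⁵ s⁻².
N = √(6.2357 × 10⁻⁵) = 7.8966 × 10⁻³ rad s⁻¹ → T = 2π/N = 795.68 s ≈ 796 s.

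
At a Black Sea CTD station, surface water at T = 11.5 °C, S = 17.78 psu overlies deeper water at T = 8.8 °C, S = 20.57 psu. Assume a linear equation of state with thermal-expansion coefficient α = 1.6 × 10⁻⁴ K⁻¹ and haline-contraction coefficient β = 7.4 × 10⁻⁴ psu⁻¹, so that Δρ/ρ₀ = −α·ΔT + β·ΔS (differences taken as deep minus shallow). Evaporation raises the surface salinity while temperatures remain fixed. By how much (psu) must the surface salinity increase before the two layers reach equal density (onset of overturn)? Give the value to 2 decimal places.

Neutral buoyancy requires −α(T_deep − T_surf) + β(S_deep − S_surf′) = 0.
S_surf′ = S_deep − (α/β)·ΔT = 20.57 − (1.6 × 10⁻⁴/7.4 × 10⁻⁴)·(-2.7) = 21.1538 psu.
Increase required: 21.1538 − 17.78 = 3.3738 psu.

3.37 psu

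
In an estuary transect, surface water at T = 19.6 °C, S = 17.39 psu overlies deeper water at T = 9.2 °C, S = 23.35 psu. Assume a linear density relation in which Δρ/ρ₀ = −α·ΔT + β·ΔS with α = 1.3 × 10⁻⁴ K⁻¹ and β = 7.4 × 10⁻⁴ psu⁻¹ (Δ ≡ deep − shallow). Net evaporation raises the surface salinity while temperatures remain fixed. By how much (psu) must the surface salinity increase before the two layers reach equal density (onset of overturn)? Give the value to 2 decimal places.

Neutral buoyancy requires −α(T_deep − T_surf) + β(S_deep − S_surf′) = 0.
S_surf′ = S_deep − (α/β)·ΔT = 23.35 − (1.3 × 10⁻⁴/7.4 × 10⁻⁴)·(-10.4) = 25.1770 psu.
Increase required: 25.1770 − 17.39 = 7.7870 psu.

7.79 psu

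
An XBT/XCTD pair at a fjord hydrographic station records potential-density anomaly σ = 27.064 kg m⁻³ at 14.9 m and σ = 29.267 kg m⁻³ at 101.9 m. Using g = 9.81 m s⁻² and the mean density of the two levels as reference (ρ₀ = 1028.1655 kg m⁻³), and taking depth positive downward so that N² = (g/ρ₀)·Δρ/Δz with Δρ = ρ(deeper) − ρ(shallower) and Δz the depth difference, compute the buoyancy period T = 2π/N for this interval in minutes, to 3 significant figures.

Δρ = 1029.267 − 1027.064 = 2.203 kg m⁻³ over Δz = 101.9 − 14.9 = 87 m.
N² = (9.81/1028.1655) × (2.203/87) = 2.4160 × 10⁻⁴ s⁻².
N = √(2.4160 × 10⁻⁴) = 0.015543 rad s⁻¹, so T = 2π/N = 404.25 s = 6.7375 min ≈ 6.74 min.
Since Δρ > 0 the layer is stably stratified.

6.74 min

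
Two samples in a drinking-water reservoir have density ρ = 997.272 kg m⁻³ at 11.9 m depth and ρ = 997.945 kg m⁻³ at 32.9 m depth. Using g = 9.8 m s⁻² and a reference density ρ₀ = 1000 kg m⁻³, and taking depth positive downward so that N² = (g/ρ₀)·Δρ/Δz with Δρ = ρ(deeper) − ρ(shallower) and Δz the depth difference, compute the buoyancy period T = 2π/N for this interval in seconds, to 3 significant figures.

Δρ = 997.945 − 997.272 = 0.673 kg m⁻³ over Δz = 32.9 − 11.9 = 21 m.
N² = (9.8/1000) × (0.673/21) = 3.1407 × 10⁻⁴ s⁻².
N = √(3.1407 × 10⁻⁴) = 0.017722 rad s⁻¹, so T = 2π/N = 354.54 s ≈ 355 s.

355 s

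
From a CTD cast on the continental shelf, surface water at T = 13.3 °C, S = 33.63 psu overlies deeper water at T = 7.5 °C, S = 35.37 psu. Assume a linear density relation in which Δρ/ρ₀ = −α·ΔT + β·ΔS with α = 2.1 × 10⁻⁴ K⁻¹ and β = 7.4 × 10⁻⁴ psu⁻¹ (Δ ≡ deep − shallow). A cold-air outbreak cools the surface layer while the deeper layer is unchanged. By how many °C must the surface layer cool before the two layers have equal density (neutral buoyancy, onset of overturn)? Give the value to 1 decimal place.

11.9 °C

Neutral buoyancy requires Δρ = 0, i.e. −α(T_deep − T_surf′) + β(S_deep − S_surf) = 0.
T_surf′ = T_deep − (β/α)·ΔS = 7.5 − (7.4 × 10⁻⁴/2.1 × 10⁻⁴)·(+1.74) = 1.369 °C.
Cooling required: 13.3 − (1.369) = 11.931 °C.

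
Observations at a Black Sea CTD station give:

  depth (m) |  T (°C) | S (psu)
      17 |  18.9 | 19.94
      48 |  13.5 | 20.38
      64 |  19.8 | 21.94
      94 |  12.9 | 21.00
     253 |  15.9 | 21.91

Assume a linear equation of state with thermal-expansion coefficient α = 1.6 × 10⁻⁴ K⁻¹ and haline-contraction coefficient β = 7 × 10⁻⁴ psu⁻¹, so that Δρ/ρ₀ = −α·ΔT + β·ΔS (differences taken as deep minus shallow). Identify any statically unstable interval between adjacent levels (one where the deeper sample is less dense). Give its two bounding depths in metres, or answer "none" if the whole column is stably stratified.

Evaluate Δρ/ρ₀ = −αΔT + βΔS across each adjacent pair:
  17–48 m: −αΔT+βΔS = −(1.6 × 10⁻⁴)(-5.4)+(7 × 10⁻⁴)(+0.44) = 1.2 × 10⁻³ → stable
  48–64 m: −αΔT+βΔS = −(1.6 × 10⁻⁴)(+6.3)+(7 × 10⁻⁴)(+1.56) = 8.4 × 10⁻⁵ → stable
  64–94 m: −αΔT+βΔS = −(1.6 × 10⁻⁴)(-6.9)+(7 × 10⁻⁴)(-0.94) = 4.5 × 10⁻⁴ → stable
  94–253 m: −αΔT+βΔS = −(1.6 × 10⁻⁴)(+3.0)+(7 × 10⁻⁴)(+0.91) = 1.6 × 10⁻⁴ → stable
Every interval has Δρ > 0: the column is stably stratified throughout.

none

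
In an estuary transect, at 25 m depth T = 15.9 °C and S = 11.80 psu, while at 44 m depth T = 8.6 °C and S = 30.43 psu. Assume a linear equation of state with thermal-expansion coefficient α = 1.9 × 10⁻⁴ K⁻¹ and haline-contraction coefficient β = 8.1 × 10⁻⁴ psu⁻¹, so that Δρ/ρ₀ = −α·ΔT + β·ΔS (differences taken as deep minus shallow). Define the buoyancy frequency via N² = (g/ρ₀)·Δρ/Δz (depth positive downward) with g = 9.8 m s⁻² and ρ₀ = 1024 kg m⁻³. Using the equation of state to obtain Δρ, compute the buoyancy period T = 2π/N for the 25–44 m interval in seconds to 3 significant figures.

ΔT = -7.3 K, ΔS = +18.63 psu (deep − shallow).
Δρ/ρ₀ = −αΔT + βΔS = 1.387 × 10⁻³ + 0.0150903 = 0.0164773, so Δρ ≈ 16.87 kg m⁻³.
N² = (g/ρ₀)·Δρ/Δz = g·(Δρ/ρ₀)/Δz = 9.8 × 0.0164773 / 19 = 8.4988 × 10⁻³ s⁻².
N = √(8.4988 × 10⁻³) = 0.092189 rad s⁻¹ → T = 2π/N = 68.155 s ≈ 68.2 s.

68.2 s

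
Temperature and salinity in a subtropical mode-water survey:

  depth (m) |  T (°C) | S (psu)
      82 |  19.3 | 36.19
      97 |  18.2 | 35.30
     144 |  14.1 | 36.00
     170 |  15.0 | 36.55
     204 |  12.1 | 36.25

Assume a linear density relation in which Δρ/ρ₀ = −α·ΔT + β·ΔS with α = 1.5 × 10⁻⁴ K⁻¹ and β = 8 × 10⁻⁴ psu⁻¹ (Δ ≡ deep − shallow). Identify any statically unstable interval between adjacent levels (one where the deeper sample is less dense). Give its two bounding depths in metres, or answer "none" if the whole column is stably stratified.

Evaluate Δρ/ρ₀ = −αΔT + βΔS across each adjacent pair:
  82–97 m: −αΔT+βΔS = −(1.5 × 10⁻⁴)(-1.1)+(8 × 10⁻⁴)(-0.89) = -5.5 × 10⁻⁴ → UNSTABLE
  97–144 m: −αΔT+βΔS = −(1.5 × 10⁻⁴)(-4.1)+(8 × 10⁻⁴)(+0.70) = 1.2 × 10⁻³ → stable
  144–170 m: −αΔT+βΔS = −(1.5 × 10⁻⁴)(+0.9)+(8 × 10⁻⁴)(+0.55) = 3.1 × 10⁻⁴ → stable
  170–204 m: −αΔT+βΔS = −(1.5 × 10⁻⁴)(-2.9)+(8 × 10⁻⁴)(-0.30) = 1.9 × 10⁻⁴ → stable
The 82–97 m interval has Δρ < 0: lighter water underlies denser water.

82–97 m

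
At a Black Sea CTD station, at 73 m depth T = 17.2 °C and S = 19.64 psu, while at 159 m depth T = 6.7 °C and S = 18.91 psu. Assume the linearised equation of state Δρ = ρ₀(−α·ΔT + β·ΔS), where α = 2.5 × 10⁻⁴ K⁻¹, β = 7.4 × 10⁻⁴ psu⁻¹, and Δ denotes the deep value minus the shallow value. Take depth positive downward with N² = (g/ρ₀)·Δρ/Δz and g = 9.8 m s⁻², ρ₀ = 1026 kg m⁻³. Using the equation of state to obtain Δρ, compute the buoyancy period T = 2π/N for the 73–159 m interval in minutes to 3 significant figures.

6.79 min

ΔT = -10.5 K, ΔS = -0.73 psu (deep − shallow).
Δρ/ρ₀ = −αΔT + βΔS = 2.625 × 10⁻³ − 5.402 × 10⁻⁴ = 2.0848 × 10⁻³, so Δρ ≈ 2.139 kg m⁻³.
N² = (g/ρ₀)·Δρ/Δz = g·(Δρ/ρ₀)/Δz = 9.8 × 2.0848 × 10⁻³ / 86 = 2.3757 × 10⁻⁴ s⁻².
N = √(2.3757 × 10⁻⁴) = 0.015413 rad s⁻¹ → T = 2π/N = 407.65 s = 6.7942 min ≈ 6.79 min.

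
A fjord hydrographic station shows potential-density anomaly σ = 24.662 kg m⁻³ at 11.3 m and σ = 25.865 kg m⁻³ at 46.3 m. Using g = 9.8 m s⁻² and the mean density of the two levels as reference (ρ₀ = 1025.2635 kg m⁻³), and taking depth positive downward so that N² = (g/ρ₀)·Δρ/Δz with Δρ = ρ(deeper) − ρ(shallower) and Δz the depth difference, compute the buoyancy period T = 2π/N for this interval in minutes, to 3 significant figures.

5.78 min

Δρ = 1025.865 − 1024.662 = 1.203 kg m⁻³ over Δz = 46.3 − 11.3 = 35 m.
N² = (9.8/1025.2635) × (1.203/35) = 3.2854 × 10⁻⁴ s⁻².
N = √(3.2854 × 10⁻⁴) = 0.018126 rad s⁻¹, so T = 2π/N = 346.64 s = 5.7773 min ≈ 5.78 min.
N² > 0, so the interval is statically stable.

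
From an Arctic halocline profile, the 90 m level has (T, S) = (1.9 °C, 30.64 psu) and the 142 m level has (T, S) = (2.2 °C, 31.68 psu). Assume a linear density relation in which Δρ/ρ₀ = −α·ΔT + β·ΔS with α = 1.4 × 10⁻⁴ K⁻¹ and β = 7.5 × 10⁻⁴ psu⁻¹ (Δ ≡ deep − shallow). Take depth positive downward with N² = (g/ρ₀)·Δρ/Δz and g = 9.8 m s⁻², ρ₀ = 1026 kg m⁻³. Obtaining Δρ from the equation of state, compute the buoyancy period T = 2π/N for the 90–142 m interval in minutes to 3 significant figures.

ΔT = +0.3 K, ΔS = +1.04 psu (deep − shallow).
Δρ/ρ₀ = −αΔT + βΔS = -4.20 × 10⁻⁵ + 7.80 × 10⁻⁴ = 7.38 × 10⁻⁴, so Δρ ≈ 0.7572 kg m⁻³.
N² = (g/ρ₀)·Δρ/Δz = g·(Δρ/ρ₀)/Δz = 9.8 × 7.38 × 10⁻⁴ / 52 = 1.3908 × 10⁻⁴ s⁻².
N = √(1.3908 × 10⁻⁴) = 0.011793 rad s⁻¹ → T = 2π/N = 532.79 s = 8.8798 min ≈ 8.88 min.

8.88 min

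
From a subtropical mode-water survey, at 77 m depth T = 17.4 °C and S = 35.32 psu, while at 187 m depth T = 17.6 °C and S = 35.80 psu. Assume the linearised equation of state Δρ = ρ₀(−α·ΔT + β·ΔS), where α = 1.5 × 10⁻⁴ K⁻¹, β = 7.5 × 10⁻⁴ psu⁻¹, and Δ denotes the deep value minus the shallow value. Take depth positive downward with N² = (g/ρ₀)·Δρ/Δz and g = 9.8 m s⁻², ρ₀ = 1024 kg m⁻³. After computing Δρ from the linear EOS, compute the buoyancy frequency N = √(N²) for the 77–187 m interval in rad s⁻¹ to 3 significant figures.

5.42 × 10⁻³ rad s⁻¹

ΔT = +0.2 K, ΔS = +0.48 psu (deep − shallow).
Δρ/ρ₀ = −αΔT + βΔS = -3.00 × 10⁻⁵ + 3.60 × 10⁻⁴ = 3.30 × 10⁻⁴, so Δρ ≈ 0.3379 kg m⁻³.
N² = (g/ρ₀)·Δρ/Δz = g·(Δρ/ρ₀)/Δz = 9.8 × 3.30 × 10⁻⁴ / 110 = 2.9400 × 10⁻⁵ s⁻².
N = √(2.9400 × 10⁻⁵) = 5.4222 × 10⁻³ rad s⁻¹ ≈ 5.42 × 10⁻³ rad s⁻¹.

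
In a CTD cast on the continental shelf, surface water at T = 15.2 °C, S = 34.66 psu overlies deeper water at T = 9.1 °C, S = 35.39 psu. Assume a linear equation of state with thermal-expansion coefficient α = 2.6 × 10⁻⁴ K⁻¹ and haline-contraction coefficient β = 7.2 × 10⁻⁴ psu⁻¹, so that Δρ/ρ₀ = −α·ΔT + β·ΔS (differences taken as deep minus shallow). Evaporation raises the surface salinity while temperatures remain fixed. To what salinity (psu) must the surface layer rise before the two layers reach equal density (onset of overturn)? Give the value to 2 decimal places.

Neutral buoyancy requires −α(T_deep − T_surf) + β(S_deep − S_surf′) = 0.
S_surf′ = S_deep − (α/β)·ΔT = 35.39 − (2.6 × 10⁻⁴/7.2 × 10⁻⁴)·(-6.1) = 37.5928 psu.
Increase required: 37.5928 − 34.66 = 2.9328 psu.

37.59 psu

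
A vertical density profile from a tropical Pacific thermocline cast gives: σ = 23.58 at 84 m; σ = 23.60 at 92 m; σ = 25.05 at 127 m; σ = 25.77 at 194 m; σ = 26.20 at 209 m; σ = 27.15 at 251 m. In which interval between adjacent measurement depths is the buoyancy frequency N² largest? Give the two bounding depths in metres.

Compute the density gradient over each adjacent pair:
  84–92 m: Δρ/Δz = 0.02/8 = 2.5 × 10⁻³ kg m⁻⁴
  92–127 m: Δρ/Δz = 1.45/35 = 0.041 kg m⁻⁴
  127–194 m: Δρ/Δz = 0.72/67 = 0.011 kg m⁻⁴
  194–209 m: Δρ/Δz = 0.43/15 = 0.029 kg m⁻⁴
  209–251 m: Δρ/Δz = 0.95/42 = 0.023 kg m⁻⁴
The largest gradient is in the 92–127 m interval — the pycnocline.

92–127 m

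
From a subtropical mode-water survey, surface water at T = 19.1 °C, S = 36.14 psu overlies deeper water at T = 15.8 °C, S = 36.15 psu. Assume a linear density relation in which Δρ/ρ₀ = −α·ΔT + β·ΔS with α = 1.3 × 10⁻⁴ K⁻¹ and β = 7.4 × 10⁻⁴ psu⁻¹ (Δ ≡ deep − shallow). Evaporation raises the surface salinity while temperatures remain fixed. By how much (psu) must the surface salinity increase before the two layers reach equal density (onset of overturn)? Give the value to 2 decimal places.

0.59 psu

Neutral buoyancy requires −α(T_deep − T_surf) + β(S_deep − S_surf′) = 0.
S_surf′ = S_deep − (α/β)·ΔT = 36.15 − (1.3 × 10⁻⁴/7.4 × 10⁻⁴)·(-3.3) = 36.7297 psu.
Increase required: 36.7297 − 36.14 = 0.5897 psu.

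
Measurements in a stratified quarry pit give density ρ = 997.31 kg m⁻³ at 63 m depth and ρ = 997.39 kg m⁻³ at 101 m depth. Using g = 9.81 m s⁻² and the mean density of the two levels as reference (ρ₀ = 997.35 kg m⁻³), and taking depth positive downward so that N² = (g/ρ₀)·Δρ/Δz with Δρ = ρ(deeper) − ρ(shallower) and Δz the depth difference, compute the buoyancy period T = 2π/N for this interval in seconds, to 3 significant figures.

1.38 × 10³ s

Δρ = 997.39 − 997.31 = 0.08 kg m⁻³ over Δz = 101 − 63 = 38 m.
N² = (9.81/997.35) × (0.08/38) = 2.0708 × 10⁻⁵ s⁻².
N = √(2.0708 × 10⁻⁵) = 4.5506 × 10⁻³ rad s⁻¹, so T = 2π/N = 1.3807 × 10³ s ≈ 1.38 × 10³ s.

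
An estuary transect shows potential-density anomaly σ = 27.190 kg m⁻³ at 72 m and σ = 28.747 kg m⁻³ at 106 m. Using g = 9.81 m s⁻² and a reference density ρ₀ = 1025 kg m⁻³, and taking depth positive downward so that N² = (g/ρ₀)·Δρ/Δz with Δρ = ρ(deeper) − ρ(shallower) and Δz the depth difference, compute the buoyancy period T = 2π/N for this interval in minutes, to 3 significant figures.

Δρ = 1028.747 − 1027.190 = 1.557 kg m⁻³ over Δz = 106 − 72 = 34 m.
N² = (9.81/1025) × (1.557/34) = 4.3828 × 10⁻⁴ s⁻².
N = √(4.3828 × 10⁻⁴) = 0.020935 rad s⁻¹, so T = 2π/N = 300.13 s = 5.0022 min ≈ 5.00 min.

5.00 min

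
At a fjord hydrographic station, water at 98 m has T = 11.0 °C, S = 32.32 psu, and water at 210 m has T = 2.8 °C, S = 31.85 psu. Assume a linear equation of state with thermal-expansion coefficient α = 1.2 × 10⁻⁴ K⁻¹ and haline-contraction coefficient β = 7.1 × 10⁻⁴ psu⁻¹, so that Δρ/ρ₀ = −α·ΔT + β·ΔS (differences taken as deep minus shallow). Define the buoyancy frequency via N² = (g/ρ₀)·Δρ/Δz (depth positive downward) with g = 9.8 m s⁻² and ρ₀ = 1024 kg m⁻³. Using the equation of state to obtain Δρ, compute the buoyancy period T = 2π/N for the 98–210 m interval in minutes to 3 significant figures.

ΔT = -8.2 K, ΔS = -0.47 psu (deep − shallow).
Δρ/ρ₀ = −αΔT + βΔS = 9.84 × 10⁻⁴ − 3.337 × 10⁻⁴ = 6.503 × 10⁻⁴, so Δρ ≈ 0.6659 kg m⁻³.
N² = (g/ρ₀)·Δρ/Δz = g·(Δρ/ρ₀)/Δz = 9.8 × 6.503 × 10⁻⁴ / 112 = 5.6901 × 10⁻⁵ s⁻².
N = √(5.6901 × 10⁻⁵) = 7.5433 × 10⁻³ rad s⁻¹ → T = 2π/N = 832.95 s = 13.883 min ≈ 13.9 min.

13.9 min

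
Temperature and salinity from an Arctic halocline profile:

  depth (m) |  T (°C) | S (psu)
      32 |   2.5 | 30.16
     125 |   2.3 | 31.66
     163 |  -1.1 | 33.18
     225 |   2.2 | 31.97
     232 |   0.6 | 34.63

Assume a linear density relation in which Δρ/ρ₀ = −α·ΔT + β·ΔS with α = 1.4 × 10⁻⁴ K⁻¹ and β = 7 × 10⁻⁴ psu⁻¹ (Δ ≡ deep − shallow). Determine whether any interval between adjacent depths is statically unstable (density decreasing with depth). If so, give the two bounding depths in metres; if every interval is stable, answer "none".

Evaluate Δρ/ρ₀ = −αΔT + βΔS across each adjacent pair:
  32–125 m: −αΔT+βΔS = −(1.4 × 10⁻⁴)(-0.2)+(7 × 10⁻⁴)(+1.50) = 1.1 × 10⁻³ → stable
  125–163 m: −αΔT+βΔS = −(1.4 × 10⁻⁴)(-3.4)+(7 × 10⁻⁴)(+1.52) = 1.5 × 10⁻³ → stable
  163–225 m: −αΔT+βΔS = −(1.4 × 10⁻⁴)(+3.3)+(7 × 10⁻⁴)(-1.21) = -1.3 × 10⁻³ → UNSTABLE
  225–232 m: −αΔT+βΔS = −(1.4 × 10⁻⁴)(-1.6)+(7 × 10⁻⁴)(+2.66) = 2.1 × 10⁻³ → stable
The 163–225 m interval has Δρ < 0: lighter water underlies denser water.

163–225 m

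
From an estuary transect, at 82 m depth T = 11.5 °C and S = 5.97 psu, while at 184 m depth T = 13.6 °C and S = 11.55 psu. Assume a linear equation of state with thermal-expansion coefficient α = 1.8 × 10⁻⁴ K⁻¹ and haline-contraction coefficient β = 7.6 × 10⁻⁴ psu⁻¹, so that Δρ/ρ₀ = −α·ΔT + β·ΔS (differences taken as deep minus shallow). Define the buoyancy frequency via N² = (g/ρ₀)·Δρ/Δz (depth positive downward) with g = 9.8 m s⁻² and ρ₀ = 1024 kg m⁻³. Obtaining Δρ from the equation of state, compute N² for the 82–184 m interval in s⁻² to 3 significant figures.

3.71 × 10⁻⁴ s⁻²

ΔT = +2.1 K, ΔS = +5.58 psu (deep − shallow).
Δρ/ρ₀ = −αΔT + βΔS = -3.78 × 10⁻⁴ + 4.2408 × 10⁻³ = 3.8628 × 10⁻³, so Δρ ≈ 3.956 kg m⁻³.
N² = (g/ρ₀)·Δρ/Δz = g·(Δρ/ρ₀)/Δz = 9.8 × 3.8628 × 10⁻³ / 102 = 3.7113 × 10⁻⁴ s⁻² ≈ 3.71 × 10⁻⁴ s⁻².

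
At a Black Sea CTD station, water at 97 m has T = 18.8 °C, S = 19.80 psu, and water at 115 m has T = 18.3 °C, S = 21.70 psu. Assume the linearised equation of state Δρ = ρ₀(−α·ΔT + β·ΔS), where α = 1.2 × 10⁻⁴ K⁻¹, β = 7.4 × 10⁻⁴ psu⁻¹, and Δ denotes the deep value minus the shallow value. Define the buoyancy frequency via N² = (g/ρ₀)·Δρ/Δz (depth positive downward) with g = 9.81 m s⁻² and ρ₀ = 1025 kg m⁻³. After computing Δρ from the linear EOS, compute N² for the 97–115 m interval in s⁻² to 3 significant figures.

ΔT = -0.5 K, ΔS = +1.90 psu (deep − shallow).
Δρ/ρ₀ = −αΔT + βΔS = 6.00 × 10⁻⁵ + 1.406 × 10⁻³ = 1.466 × 10⁻³, so Δρ ≈ 1.503 kg m⁻³.
N² = (g/ρ₀)·Δρ/Δz = g·(Δρ/ρ₀)/Δz = 9.81 × 1.466 × 10⁻³ / 18 = 7.9897 × 10⁻⁴ s⁻² ≈ 7.99 × 10⁻⁴ s⁻².

7.99 × 10⁻⁴ s⁻²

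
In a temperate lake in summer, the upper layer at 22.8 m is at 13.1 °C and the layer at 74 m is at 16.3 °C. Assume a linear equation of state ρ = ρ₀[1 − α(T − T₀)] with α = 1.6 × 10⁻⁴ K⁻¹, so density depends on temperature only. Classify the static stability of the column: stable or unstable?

ΔT = 16.3 − 13.1 = +3.2 K, so Δρ/ρ₀ = −αΔT = -5.12 × 10⁻⁴.
Δρ/ρ₀ < 0, so Δρ < 0: deeper water is lighter → statically unstable; the column would overturn.

unstable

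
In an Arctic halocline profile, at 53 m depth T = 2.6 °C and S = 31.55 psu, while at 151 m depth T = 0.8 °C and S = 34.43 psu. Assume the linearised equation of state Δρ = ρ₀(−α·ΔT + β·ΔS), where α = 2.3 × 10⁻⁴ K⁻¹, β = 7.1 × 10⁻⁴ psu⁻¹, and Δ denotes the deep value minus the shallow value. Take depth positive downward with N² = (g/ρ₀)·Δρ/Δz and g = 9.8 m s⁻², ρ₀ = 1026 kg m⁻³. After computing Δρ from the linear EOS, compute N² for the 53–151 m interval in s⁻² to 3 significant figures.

ΔT = -1.8 K, ΔS = +2.88 psu (deep − shallow).
Δρ/ρ₀ = −αΔT + βΔS = 4.14 × 10⁻⁴ + 2.0448 × 10⁻³ = 2.4588 × 10⁻³, so Δρ ≈ 2.523 kg m⁻³.
N² = (g/ρ₀)·Δρ/Δz = g·(Δρ/ρ₀)/Δz = 9.8 × 2.4588 × 10⁻³ / 98 = 2.4588 × 10⁻⁴ s⁻² ≈ 2.46 × 10⁻⁴ s⁻².

2.46 × 10⁻⁴ s⁻²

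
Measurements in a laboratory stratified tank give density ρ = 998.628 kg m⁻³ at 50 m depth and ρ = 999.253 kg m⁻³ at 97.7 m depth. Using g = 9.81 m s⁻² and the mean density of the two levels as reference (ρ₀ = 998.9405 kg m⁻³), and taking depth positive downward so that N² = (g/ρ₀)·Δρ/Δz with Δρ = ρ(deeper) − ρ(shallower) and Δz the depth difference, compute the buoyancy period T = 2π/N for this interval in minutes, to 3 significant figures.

9.23 min

Δρ = 999.253 − 998.628 = 0.625 kg m⁻³ over Δz = 97.7 − 50 = 47.7 m.
N² = (9.81/998.9405) × (0.625/47.7) = 1.2867 × 10⁻⁴ s⁻².
N = √(1.2867 × 10⁻⁴) = 0.011343 rad s⁻¹, so T = 2π/N = 553.93 s = 9.2322 min ≈ 9.23 min.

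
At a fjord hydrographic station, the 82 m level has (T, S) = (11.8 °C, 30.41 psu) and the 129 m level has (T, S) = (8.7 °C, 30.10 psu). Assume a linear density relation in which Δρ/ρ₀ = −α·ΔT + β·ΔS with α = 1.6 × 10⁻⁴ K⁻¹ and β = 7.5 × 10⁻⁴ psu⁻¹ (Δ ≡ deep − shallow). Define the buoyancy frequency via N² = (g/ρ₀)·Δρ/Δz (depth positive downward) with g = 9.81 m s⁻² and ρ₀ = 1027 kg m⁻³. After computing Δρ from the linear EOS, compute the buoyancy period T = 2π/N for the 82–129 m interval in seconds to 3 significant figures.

ΔT = -3.1 K, ΔS = -0.31 psu (deep − shallow).
Δρ/ρ₀ = −αΔT + βΔS = 4.96 × 10⁻⁴ − 2.325 × 10⁻⁴ = 2.635 × 10⁻⁴, so Δρ ≈ 0.2706 kg m⁻³.
N² = (g/ρ₀)·Δρ/Δz = g·(Δρ/ρ₀)/Δz = 9.81 × 2.635 × 10⁻⁴ / 47 = 5.4999 × 10⁻⁵ s⁻².
N = √(5.4999 × 10⁻⁵) = 7.4161 × 10⁻³ rad s⁻¹ → T = 2π/N = 847.24 s ≈ 847 s.

847 s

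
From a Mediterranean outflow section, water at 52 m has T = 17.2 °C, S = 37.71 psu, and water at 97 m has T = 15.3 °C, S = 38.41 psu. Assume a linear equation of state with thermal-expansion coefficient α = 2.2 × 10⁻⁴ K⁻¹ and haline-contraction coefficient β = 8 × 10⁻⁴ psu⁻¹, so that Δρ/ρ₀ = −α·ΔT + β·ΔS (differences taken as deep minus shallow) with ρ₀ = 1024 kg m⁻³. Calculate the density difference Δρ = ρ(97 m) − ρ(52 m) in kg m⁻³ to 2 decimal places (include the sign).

+1.00 kg m⁻³

ΔT = -1.9 K, ΔS = +0.70 psu (deep − shallow).
Δρ/ρ₀ = −(2.2 × 10⁻⁴)(-1.9) + (8 × 10⁻⁴)(+0.70) = 9.78 × 10⁻⁴.
Δρ = 1024 × (9.78 × 10⁻⁴) = +1.00 kg m⁻³.
Positive Δρ: denser below, stable.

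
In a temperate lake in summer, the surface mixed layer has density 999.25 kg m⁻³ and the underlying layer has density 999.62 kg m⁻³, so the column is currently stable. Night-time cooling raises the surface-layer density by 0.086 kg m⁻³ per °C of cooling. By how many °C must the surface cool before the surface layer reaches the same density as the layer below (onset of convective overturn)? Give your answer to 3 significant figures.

4.30 °C

Density deficit of the surface layer: 999.62 − 999.25 = 0.37 kg m⁻³.
Required change = 0.37 / 0.086 = 4.30 °C.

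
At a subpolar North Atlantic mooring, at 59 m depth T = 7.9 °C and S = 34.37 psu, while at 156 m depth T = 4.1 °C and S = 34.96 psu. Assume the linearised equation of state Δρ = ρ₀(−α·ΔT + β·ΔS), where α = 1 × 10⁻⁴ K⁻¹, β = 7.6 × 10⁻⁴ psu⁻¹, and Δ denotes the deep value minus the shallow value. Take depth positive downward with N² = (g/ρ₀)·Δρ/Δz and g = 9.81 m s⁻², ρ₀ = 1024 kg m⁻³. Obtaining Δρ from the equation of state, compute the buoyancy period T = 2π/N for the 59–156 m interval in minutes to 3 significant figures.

11.4 min

ΔT = -3.8 K, ΔS = +0.59 psu (deep − shallow).
Δρ/ρ₀ = −αΔT + βΔS = 3.80 × 10⁻⁴ + 4.484 × 10⁻⁴ = 8.284 × 10⁻⁴, so Δρ ≈ 0.8483 kg m⁻³.
N² = (g/ρ₀)·Δρ/Δz = g·(Δρ/ρ₀)/Δz = 9.81 × 8.284 × 10⁻⁴ / 97 = 8.3779 × 10⁻⁵ s⁻².
N = √(8.3779 × 10⁻⁵) = 9.1531 × 10⁻³ rad s⁻¹ → T = 2π/N = 686.45 s = 11.441 min ≈ 11.4 min.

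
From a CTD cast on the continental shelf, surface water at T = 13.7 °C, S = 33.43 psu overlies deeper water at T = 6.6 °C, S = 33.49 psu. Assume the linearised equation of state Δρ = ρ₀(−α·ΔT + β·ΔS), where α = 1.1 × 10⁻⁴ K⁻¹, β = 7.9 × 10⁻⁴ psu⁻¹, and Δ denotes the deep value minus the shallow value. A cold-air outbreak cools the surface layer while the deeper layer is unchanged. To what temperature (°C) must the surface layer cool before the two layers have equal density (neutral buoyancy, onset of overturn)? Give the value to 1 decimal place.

Neutral buoyancy requires Δρ = 0, i.e. −α(T_deep − T_surf′) + β(S_deep − S_surf) = 0.
T_surf′ = T_deep − (β/α)·ΔS = 6.6 − (7.9 × 10⁻⁴/1.1 × 10⁻⁴)·(+0.06) = 6.169 °C.
Cooling required: 13.7 − (6.169) = 7.531 °C.

6.2 °C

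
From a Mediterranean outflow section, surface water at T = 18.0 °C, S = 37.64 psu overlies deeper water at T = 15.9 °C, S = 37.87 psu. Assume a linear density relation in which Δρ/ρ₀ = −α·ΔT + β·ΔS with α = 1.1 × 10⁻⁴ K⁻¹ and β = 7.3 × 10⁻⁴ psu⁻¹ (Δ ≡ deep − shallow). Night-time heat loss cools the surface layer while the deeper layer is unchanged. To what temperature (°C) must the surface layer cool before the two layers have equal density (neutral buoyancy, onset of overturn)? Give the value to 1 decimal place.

14.4 °C

Neutral buoyancy requires Δρ = 0, i.e. −α(T_deep − T_surf′) + β(S_deep − S_surf) = 0.
T_surf′ = T_deep − (β/α)·ΔS = 15.9 − (7.3 × 10⁻⁴/1.1 × 10⁻⁴)·(+0.23) = 14.374 °C.
Cooling required: 18.0 − (14.374) = 3.626 °C.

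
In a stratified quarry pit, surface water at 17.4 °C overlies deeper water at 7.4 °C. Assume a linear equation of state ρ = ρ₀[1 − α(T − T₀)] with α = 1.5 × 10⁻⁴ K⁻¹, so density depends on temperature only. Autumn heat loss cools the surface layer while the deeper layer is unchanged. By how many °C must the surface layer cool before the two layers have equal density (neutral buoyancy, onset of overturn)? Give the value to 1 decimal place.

10.0 °C

With temperature the only control, equal density requires T_surf′ = T_deep.
T_surf′ = 7.4 °C.
Cooling required: 17.4 − 7.4 = 10.0 °C.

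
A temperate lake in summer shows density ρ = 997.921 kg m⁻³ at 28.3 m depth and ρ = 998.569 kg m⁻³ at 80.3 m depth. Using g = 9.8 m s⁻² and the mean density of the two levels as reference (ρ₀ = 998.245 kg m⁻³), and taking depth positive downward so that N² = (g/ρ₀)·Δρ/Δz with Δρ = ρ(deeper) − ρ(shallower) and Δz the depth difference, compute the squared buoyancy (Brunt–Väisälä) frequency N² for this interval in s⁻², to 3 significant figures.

Δρ = 998.569 − 997.921 = 0.648 kg m⁻³ over Δz = 80.3 − 28.3 = 52 m.
N² = (9.8/998.245) × (0.648/52) = 1.2234 × 10⁻⁴ s⁻² ≈ 1.22 × 10⁻⁴ s⁻².

1.22 × 10⁻⁴ s⁻²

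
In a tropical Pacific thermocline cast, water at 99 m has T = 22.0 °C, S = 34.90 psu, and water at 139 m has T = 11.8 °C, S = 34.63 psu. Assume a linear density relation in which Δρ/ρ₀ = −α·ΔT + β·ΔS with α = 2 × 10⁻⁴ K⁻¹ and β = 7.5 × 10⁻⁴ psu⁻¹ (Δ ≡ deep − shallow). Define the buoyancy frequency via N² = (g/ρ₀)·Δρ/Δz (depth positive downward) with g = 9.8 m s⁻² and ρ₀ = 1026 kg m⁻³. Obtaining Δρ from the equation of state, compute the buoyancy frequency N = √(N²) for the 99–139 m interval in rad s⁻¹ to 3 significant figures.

ΔT = -10.2 K, ΔS = -0.27 psu (deep − shallow).
Δρ/ρ₀ = −αΔT + βΔS = 2.04 × 10⁻³ − 2.025 × 10⁻⁴ = 1.8375 × 10⁻³, so Δρ ≈ 1.885 kg m⁻³.
N² = (g/ρ₀)·Δρ/Δz = g·(Δρ/ρ₀)/Δz = 9.8 × 1.8375 × 10⁻³ / 40 = 4.5019 × 10⁻⁴ s⁻².
N = √(4.5019 × 10⁻⁴) = 0.021218 rad s⁻¹ ≈ 0.0212 rad s⁻¹.

0.0212 rad s⁻¹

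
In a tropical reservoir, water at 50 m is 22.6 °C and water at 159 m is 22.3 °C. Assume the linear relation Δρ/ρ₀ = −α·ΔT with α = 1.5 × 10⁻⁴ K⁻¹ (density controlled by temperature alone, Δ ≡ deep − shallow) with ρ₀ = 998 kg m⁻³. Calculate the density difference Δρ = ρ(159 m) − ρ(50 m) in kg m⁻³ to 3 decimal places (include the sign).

+0.045 kg m⁻³

ΔT = -0.3 K, Δρ/ρ₀ = −αΔT = 4.50 × 10⁻⁵.
Δρ = 998 × (4.50 × 10⁻⁵) = +0.045 kg m⁻³.
Positive Δρ: denser below, stable.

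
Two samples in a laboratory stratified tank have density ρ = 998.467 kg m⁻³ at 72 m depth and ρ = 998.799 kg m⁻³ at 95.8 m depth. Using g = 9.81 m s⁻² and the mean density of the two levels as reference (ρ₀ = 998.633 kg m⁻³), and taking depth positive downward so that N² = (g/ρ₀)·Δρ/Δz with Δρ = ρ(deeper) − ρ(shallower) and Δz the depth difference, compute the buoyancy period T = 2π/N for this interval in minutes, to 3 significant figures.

Δρ = 998.799 − 998.467 = 0.332 kg m⁻³ over Δz = 95.8 − 72 = 23.8 m.
N² = (9.81/998.633) × (0.332/23.8) = 1.3703 × 10⁻⁴ s⁻².
N = √(1.3703 × 10⁻⁴) = 0.011706 rad s⁻¹, so T = 2π/N = 536.75 s = 8.9458 min ≈ 8.95 min.
Since Δρ > 0 the layer is stably stratified.

8.95 min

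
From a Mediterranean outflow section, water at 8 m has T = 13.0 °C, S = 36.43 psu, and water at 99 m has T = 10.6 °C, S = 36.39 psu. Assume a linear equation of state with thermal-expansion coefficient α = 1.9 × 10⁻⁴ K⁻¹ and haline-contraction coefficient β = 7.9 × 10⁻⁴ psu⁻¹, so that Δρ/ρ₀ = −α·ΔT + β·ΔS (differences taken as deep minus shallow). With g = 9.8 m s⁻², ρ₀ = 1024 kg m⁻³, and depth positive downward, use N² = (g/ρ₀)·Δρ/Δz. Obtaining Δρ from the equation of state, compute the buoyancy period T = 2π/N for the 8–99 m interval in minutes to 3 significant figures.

ΔT = -2.4 K, ΔS = -0.04 psu (deep − shallow).
Δρ/ρ₀ = −αΔT + βΔS = 4.56 × 10⁻⁴ − 3.16 × 10⁻⁵ = 4.244 × 10⁻⁴, so Δρ ≈ 0.4346 kg m⁻³.
N² = (g/ρ₀)·Δρ/Δz = g·(Δρ/ρ₀)/Δz = 9.8 × 4.244 × 10⁻⁴ / 91 = 4.5705 × 10⁻⁵ s⁻².
N = √(4.5705 × 10⁻⁵) = 6.7605 × 10⁻³ rad s⁻¹ → T = 2π/N = 929.40 s = 15.490 min ≈ 15.5 min.

15.5 min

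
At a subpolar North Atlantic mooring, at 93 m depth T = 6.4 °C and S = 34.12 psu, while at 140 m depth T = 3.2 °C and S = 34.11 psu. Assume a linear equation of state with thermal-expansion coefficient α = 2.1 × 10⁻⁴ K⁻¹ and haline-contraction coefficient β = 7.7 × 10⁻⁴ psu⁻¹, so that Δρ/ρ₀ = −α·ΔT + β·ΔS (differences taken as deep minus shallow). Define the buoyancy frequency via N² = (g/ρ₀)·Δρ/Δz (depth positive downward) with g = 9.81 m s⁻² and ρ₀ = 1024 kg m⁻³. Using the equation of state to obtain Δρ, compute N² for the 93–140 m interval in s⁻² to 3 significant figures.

ΔT = -3.2 K, ΔS = -0.01 psu (deep − shallow).
Δρ/ρ₀ = −αΔT + βΔS = 6.72 × 10⁻⁴ − 7.70 × 10⁻⁶ = 6.643 × 10⁻⁴, so Δρ ≈ 0.6802 kg m⁻³.
N² = (g/ρ₀)·Δρ/Δz = g·(Δρ/ρ₀)/Δz = 9.81 × 6.643 × 10⁻⁴ / 47 = 1.3865 × 10⁻⁴ s⁻² ≈ 1.39 × 10⁻⁴ s⁻².

1.39 × 10⁻⁴ s⁻²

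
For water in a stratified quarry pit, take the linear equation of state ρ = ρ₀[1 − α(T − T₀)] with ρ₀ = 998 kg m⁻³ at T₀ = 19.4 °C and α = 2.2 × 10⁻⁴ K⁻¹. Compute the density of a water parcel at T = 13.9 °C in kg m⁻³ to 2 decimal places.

999.21 kg m⁻³

T − T₀ = -5.5 K.
Bracket = 1 − α·(-5.5) = 1 + (1.21 × 10⁻³) = 1.0012100.
ρ = 998 × 1.0012100 = 999.21 kg m⁻³.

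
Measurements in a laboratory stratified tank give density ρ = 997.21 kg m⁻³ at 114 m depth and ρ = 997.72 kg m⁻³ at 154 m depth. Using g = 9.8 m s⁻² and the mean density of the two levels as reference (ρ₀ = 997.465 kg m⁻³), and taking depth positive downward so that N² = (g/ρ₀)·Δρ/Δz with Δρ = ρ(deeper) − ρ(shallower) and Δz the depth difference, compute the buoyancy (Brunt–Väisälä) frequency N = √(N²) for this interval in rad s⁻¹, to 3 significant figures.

Δρ = 997.72 − 997.21 = 0.51 kg m⁻³ over Δz = 154 − 114 = 40 m.
N² = (9.8/997.465) × (0.51/40) = 1.2527 × 10⁻⁴ s⁻².
N = √(1.2527 × 10⁻⁴) = 0.011192 rad s⁻¹ ≈ 0.0112 rad s⁻¹.
A positive N² confirms static stability across the interval.

0.0112 rad s⁻¹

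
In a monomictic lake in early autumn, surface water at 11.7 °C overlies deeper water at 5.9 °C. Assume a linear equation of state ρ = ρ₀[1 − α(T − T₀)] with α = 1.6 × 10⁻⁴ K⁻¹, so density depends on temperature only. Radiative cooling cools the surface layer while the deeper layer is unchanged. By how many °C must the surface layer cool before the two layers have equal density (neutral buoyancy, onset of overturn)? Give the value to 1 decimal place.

With temperature the only control, equal density requires T_surf′ = T_deep.
T_surf′ = 5.9 °C.
Cooling required: 11.7 − 5.9 = 5.8 °C.

5.8 °C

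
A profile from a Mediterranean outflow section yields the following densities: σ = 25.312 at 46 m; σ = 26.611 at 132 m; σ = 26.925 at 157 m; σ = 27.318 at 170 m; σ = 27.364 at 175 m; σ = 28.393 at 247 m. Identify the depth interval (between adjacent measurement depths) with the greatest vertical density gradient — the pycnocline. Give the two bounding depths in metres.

Compute the density gradient over each adjacent pair:
  46–132 m: Δρ/Δz = 1.299/86 = 0.015 kg m⁻⁴
  132–157 m: Δρ/Δz = 0.314/25 = 0.013 kg m⁻⁴
  157–170 m: Δρ/Δz = 0.393/13 = 0.030 kg m⁻⁴
  170–175 m: Δρ/Δz = 0.046/5 = 9.2 × 10⁻³ kg m⁻⁴
  175–247 m: Δρ/Δz = 1.029/72 = 0.014 kg m⁻⁴
The largest gradient is in the 157–170 m interval — the pycnocline.

157–170 m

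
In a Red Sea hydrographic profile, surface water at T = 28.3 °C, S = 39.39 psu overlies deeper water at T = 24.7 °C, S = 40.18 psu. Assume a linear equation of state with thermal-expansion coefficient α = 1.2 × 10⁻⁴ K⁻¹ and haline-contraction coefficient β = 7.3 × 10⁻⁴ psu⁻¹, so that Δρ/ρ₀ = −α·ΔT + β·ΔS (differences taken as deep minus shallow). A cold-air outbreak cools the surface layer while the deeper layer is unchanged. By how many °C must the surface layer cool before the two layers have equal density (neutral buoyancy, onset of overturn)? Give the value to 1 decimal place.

Neutral buoyancy requires Δρ = 0, i.e. −α(T_deep − T_surf′) + β(S_deep − S_surf) = 0.
T_surf′ = T_deep − (β/α)·ΔS = 24.7 − (7.3 × 10⁻⁴/1.2 × 10⁻⁴)·(+0.79) = 19.894 °C.
Cooling required: 28.3 − (19.894) = 8.406 °C.

8.4 °C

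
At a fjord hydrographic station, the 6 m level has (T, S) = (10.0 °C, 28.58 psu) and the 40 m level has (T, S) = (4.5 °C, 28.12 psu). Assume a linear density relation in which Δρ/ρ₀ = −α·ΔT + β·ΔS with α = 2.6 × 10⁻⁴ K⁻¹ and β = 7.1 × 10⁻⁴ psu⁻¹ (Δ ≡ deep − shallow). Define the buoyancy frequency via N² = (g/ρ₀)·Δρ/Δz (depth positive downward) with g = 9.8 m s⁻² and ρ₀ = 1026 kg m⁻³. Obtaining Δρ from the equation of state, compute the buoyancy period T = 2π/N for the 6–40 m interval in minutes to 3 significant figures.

ΔT = -5.5 K, ΔS = -0.46 psu (deep − shallow).
Δρ/ρ₀ = −αΔT + βΔS = 1.43 × 10⁻³ − 3.266 × 10⁻⁴ = 1.1034 × 10⁻³, so Δρ ≈ 1.132 kg m⁻³.
N² = (g/ρ₀)·Δρ/Δz = g·(Δρ/ρ₀)/Δz = 9.8 × 1.1034 × 10⁻³ / 34 = 3.1804 × 10⁻⁴ s⁻².
N = √(3.1804 × 10⁻⁴) = 0.017834 rad s⁻¹ → T = 2π/N = 352.31 s = 5.8718 min ≈ 5.87 min.

5.87 min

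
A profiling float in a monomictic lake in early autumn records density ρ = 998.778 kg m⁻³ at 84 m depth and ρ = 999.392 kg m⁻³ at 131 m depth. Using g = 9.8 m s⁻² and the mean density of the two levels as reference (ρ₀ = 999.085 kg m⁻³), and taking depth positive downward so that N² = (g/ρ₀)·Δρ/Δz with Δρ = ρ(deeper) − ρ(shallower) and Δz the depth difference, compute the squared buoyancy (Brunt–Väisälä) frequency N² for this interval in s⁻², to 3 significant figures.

Δρ = 999.392 − 998.778 = 0.614 kg m⁻³ over Δz = 131 − 84 = 47 m.
N² = (9.8/999.085) × (0.614/47) = 1.2814 × 10⁻⁴ s⁻² ≈ 1.28 × 10⁻⁴ s⁻².

1.28 × 10⁻⁴ s⁻²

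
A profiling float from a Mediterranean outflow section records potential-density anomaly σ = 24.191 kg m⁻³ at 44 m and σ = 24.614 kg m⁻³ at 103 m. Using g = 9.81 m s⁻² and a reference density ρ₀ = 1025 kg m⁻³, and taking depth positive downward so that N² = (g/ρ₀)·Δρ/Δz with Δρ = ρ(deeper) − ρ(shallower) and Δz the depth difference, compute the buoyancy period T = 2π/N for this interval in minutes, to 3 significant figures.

12.6 min

Δρ = 1024.614 − 1024.191 = 0.423 kg m⁻³ over Δz = 103 − 44 = 59 m.
N² = (9.81/1025) × (0.423/59) = 6.8617 × 10⁻⁵ s⁻².
N = √(6.8617 × 10⁻⁵) = 8.2835 × 10⁻³ rad s⁻¹, so T = 2π/N = 758.52 s = 12.642 min ≈ 12.6 min.
A positive N² confirms static stability across the interval.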